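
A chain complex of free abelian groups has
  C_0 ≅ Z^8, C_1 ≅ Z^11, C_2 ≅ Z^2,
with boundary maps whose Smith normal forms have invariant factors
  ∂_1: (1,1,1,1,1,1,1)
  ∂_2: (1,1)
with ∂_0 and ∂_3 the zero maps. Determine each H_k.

H_0 = Z,  H_1 = Z^2,  H_2 = 0.

H_0: b_0 = 8 − 0 − 7 = 1; torsion from ∂_1 factors > 1: none. So H_0 = Z.
H_1: b_1 = 11 − 7 − 2 = 2; torsion from ∂_2 factors > 1: none. So H_1 = Z^2.
H_2: b_2 = 2 − 2 − 0 = 0; torsion from ∂_3 factors > 1: none. So H_2 = 0.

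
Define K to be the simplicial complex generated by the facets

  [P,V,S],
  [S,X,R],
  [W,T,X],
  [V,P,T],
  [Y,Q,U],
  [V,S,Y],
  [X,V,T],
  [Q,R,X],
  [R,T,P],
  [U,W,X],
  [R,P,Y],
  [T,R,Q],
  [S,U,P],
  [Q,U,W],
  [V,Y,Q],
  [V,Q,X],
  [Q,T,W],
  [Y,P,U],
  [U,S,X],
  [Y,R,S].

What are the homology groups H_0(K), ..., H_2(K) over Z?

H_0 ≅ Z,  H_1 ≅ Z ⊕ Z/2,  H_2 = 0.

Fix the vertex order P < Q < R < S < T < U < V < W < X < Y and write every simplex with vertices in increasing order. Then dim K = 2 and the simplices of K are:

  0-simplices (10): P, Q, R, S, T, U, V, W, X, Y
  1-simplices (30): PR, PS, PT, PU, PV, PY, QR, QT, QU, QV, QW, QX, QY, RS, RT, RX, RY, SU, SV, SX, SY, TV, TW, TX, UW, UX, UY, VX, VY, WX
  2-simplices (20): PRT, PRY, PSU, PSV, PTV, PUY, QRT, QRX, QTW, QUW, QUY, QVX, QVY, RSX, RSY, SUX, SVY, TVX, TWX, UWX

so the chain groups are C_0 ≅ Z^10, C_1 ≅ Z^30, C_2 ≅ Z^20.

∂_1: C_1 → C_0 is given by ∂[p,q] = [q] − [p].
The 10×30 boundary matrix has rank 9 and Smith normal form diag(1,1,1,1,1,1,1,1,1).

The boundary map ∂_2: C_2 → C_1 acts by ∂[p,q,r] = [q,r] − [p,r] + [p,q]. For instance
  ∂PUY = UY − PY + PU,
  ∂SVY = VY − SY + SV.
This gives a 30×20 integer matrix of rank 20; reducing to Smith normal form yields diagonal entries (1,1,1,1,1,1,1,1,1,1,1,1,1,1,1,1,1,1,1,2).

From H_k ≅ ker(∂_k) / im(∂_{k+1}) we obtain:

  H_0: rank C_0 − rank ∂_1 = 10 − 9 = 1, and the invariant factors of ∂_1 are all 1, so H_0 = Z.
  H_1: rank ker ∂_1 − rank ∂_2 = (30 − 9) − 20 = 1, and ∂_2 has invariant factor 2 > 1, so H_1 = Z ⊕ Z/2.
  H_2: rank ker ∂_2 − rank ∂_3 = (20 − 20) − 0 = 0, and there is no ∂_3, so H_2 = 0.

(K is a triangulation of the Klein bottle.)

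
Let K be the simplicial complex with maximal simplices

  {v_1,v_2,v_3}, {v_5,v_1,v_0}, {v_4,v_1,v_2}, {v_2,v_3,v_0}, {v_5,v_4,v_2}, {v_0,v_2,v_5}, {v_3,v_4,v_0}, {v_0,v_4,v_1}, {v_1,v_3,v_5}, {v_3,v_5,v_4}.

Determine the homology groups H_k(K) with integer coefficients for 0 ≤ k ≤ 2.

Take the total order v_0 < v_1 < v_2 < v_3 < v_4 < v_5 on the vertex set. Then K (dimension 2) consists of the simplices:

  0-simplices (6): [v_0], [v_1], [v_2], [v_3], [v_4], [v_5]
  1-simplices (15): (15 of them)
  2-simplices (10): [v_0,v_1,v_4], [v_0,v_1,v_5], [v_0,v_2,v_3], [v_0,v_2,v_5], [v_0,v_3,v_4], [v_1,v_2,v_3], [v_1,v_2,v_4], [v_1,v_3,v_5], [v_2,v_4,v_5], [v_3,v_4,v_5]

so the chain groups are C_0 ≅ Z^6, C_1 ≅ Z^15, C_2 ≅ Z^10.

The boundary map ∂_1: C_1 → C_0 maps an edge to its endpoints' difference, ∂[p,q] = q − p.
As a 6×15 matrix over Z this has rank 5, with invariant factors (1,1,1,1,1).

∂_2: C_2 → C_1 sends each 2-simplex [p,q,r] to [q,r] − [p,r] + [p,q]. For instance
  ∂[v_3,v_4,v_5] = [v_4,v_5] − [v_3,v_5] + [v_3,v_4],
  ∂[v_0,v_2,v_5] = [v_2,v_5] − [v_0,v_5] + [v_0,v_2].
The 15×10 boundary matrix has rank 10 and Smith normal form diag(1,1,1,1,1,1,1,1,1,2).

From H_k ≅ ker(∂_k) / im(∂_{k+1}) we obtain:

  H_0: rank C_0 − rank ∂_1 = 6 − 5 = 1, and the invariant factors of ∂_1 are all 1, so H_0 ≅ Z.
  H_1: rank ker ∂_1 − rank ∂_2 = (15 − 5) − 10 = 0, and ∂_2 has invariant factor 2 > 1, so H_1 ≅ Z/2.
  H_2: rank ker ∂_2 − rank ∂_3 = (10 − 10) − 0 = 0, and there is no ∂_3, so H_2 ≅ 0.

As a check, the Euler characteristic is 6 − 15 + 10 = 1, which agrees with 1 − 0 + 0 = 1.

H_0 = Z,  H_1 = Z/2,  H_2 = 0.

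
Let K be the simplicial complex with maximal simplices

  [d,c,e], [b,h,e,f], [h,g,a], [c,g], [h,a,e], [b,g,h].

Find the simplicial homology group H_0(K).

H_0 = Z.

We work with the vertex ordering a < b < c < d < e < f < g < h. The simplices of K, each written with vertices in increasing order, are:

  0-simplices (8): a, b, c, d, e, f, g, h
  1-simplices (15): ae, ag, ah, be, bf, bg, bh, cd, ce, cg, de, ef, eh, fh, gh
  2-simplices (8): aeh, agh, bef, beh, bfh, bgh, cde, efh
  3-simplices (1): befh

Hence C_0 ≅ Z^8, C_1 ≅ Z^15, C_2 ≅ Z^8, C_3 ≅ Z^1.

Boundary ∂_1: C_1 → C_0 maps an edge to its endpoints' difference, ∂[p,q] = q − p. For instance
  ∂cd = d − c.
The 8×15 boundary matrix has rank 7 and Smith normal form diag(1,1,1,1,1,1,1).

Boundary ∂_2: C_2 → C_1 maps a triangle to the signed sum of its edges. For instance
  ∂cde = de − ce + cd,
  ∂aeh = eh − ah + ae.
This gives a 15×8 integer matrix of rank 7; reducing to Smith normal form yields diagonal entries (1,1,1,1,1,1,1).

Boundary ∂_3: C_3 → C_2 sends each 3-simplex σ to the alternating sum Σ_i (−1)^i (σ with its i-th vertex removed). For instance
  ∂befh = efh − bfh + beh − bef.
The 8×1 boundary matrix has rank 1 and Smith normal form diag(1).

Reading off H_k = ker ∂_k / im ∂_{k+1}:

  H_0: rank C_0 − rank ∂_1 = 8 − 7 = 1, and the invariant factors of ∂_1 are all 1, so H_0 ≅ Z.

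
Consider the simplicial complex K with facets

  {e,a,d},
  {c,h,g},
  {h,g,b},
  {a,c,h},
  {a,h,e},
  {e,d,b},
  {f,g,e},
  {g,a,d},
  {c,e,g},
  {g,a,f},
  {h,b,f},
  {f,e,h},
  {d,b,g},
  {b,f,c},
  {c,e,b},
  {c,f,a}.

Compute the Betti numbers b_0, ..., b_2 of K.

Order the vertices as a < b < c < d < e < f < g < h. Listing each simplex with vertices in this order, K has dimension 2 with simplices:

  0-simplices (8): a, b, c, d, e, f, g, h
  1-simplices (24): ac, ad, ae, af, ag, ah, bc, bd, be, bf, bg, bh, ce, cf, cg, ch, de, dg, ef, eg, eh, fg, fh, gh
  2-simplices (16): acf, ach, ade, adg, aeh, afg, bce, bcf, bde, bdg, bfh, bgh, ceg, cgh, efg, efh

Hence C_0 ≅ Z^8, C_1 ≅ Z^24, C_2 ≅ Z^16.

Boundary ∂_1: C_1 → C_0 sends each edge [p,q] (with p < q) to q − p.
This gives a 8×24 integer matrix of rank 7; reducing to Smith normal form yields diagonal entries (1,1,1,1,1,1,1).

∂_2: C_2 → C_1 acts by ∂[p,q,r] = [q,r] − [p,r] + [p,q]. For instance
  ∂cgh = gh − ch + cg,
  ∂adg = dg − ag + ad.
The resulting 24×16 matrix has rank 15, and its Smith normal form has invariant factors (1,1,1,1,1,1,1,1,1,1,1,1,1,1,1).

Computing H_k = (kernel of ∂_k) / (image of ∂_{k+1}):

  H_0: rank C_0 − rank ∂_1 = 8 − 7 = 1, and the invariant factors of ∂_1 are all 1, so H_0 = Z.
  H_1: rank ker ∂_1 − rank ∂_2 = (24 − 7) − 15 = 2, and the invariant factors of ∂_2 are all 1, so H_1 = Z^2.
  H_2: rank ker ∂_2 − rank ∂_3 = (16 − 15) − 0 = 1, and there is no ∂_3, so H_2 = Z.

Hence the Betti numbers are b_0 = 1, b_1 = 2, b_2 = 1.

b_0 = 1, b_1 = 2, b_2 = 1.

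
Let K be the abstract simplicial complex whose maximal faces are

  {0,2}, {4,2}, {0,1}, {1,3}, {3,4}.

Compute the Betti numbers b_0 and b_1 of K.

b_0 = 1, b_1 = 1.

K has 5 vertices, 5 edges.
rank ∂_0 = 0, rank ∂_1 = 4 ⇒ b_0 = 5 − 0 − 4 = 1; all invariant factors of ∂_1 are 1 so no torsion. So H_0 = Z.
rank ∂_1 = 4, rank ∂_2 = 0 ⇒ b_1 = 5 − 4 − 0 = 1. So H_1 = Z.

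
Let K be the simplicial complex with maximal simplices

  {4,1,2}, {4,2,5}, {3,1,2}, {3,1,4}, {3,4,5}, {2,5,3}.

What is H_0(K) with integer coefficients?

K has 5 vertices, 9 edges, 6 triangles.
rank ∂_0 = 0, rank ∂_1 = 4 ⇒ b_0 = 5 − 0 − 4 = 1; all invariant factors of ∂_1 are 1 so no torsion. So H_0 ≅ Z.

H_0 ≅ Z.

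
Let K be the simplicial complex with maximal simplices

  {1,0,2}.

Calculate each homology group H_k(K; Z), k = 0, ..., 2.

H_0 = Z,  H_1 = 0,  H_2 = 0.

Order the vertices as 0 < 1 < 2. Listing each simplex with vertices in this order, K has dimension 2 with simplices:

  0-simplices (3): [0], [1], [2]
  1-simplices (3): [0,1], [0,2], [1,2]
  2-simplices (1): [0,1,2]

so the chain groups are C_0 ≅ Z^3, C_1 ≅ Z^3, C_2 ≅ Z^1.

Boundary ∂_1: C_1 → C_0 is given by ∂[p,q] = [q] − [p]. For instance
  ∂[1,2] = [2] − [1].
The 3×3 boundary matrix has rank 2 and Smith normal form diag(1,1).

∂_2: C_2 → C_1 maps a triangle to the signed sum of its edges. For instance
  ∂[0,1,2] = [1,2] − [0,2] + [0,1].
As a 3×1 matrix over Z this has rank 1, with invariant factors (1).

Reading off H_k = ker ∂_k / im ∂_{k+1}:

  H_0: rank C_0 − rank ∂_1 = 3 − 2 = 1, and the invariant factors of ∂_1 are all 1, so H_0 ≅ Z.
  H_1: rank ker ∂_1 − rank ∂_2 = (3 − 2) − 1 = 0, and the invariant factors of ∂_2 are all 1, so H_1 ≅ 0.
  H_2: rank ker ∂_2 − rank ∂_3 = (1 − 1) − 0 = 0, and there is no ∂_3, so H_2 ≅ 0.

As a check, the Euler characteristic is 3 − 3 + 1 = 1, which agrees with 1 − 0 + 0 = 1.
(K is a triangulation of the 2-simplex.)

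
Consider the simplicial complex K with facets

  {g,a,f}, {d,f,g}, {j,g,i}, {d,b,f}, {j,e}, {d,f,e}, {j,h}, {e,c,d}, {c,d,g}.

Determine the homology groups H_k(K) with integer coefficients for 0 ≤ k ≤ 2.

Order the vertices as a < b < c < d < e < f < g < h < i < j. Listing each simplex with vertices in this order, K has dimension 2 with simplices:

  0-simplices (10): a, b, c, d, e, f, g, h, i, j
  1-simplices (17): af, ag, bd, bf, cd, ce, cg, de, df, dg, ef, ej, fg, gi, gj, hj, ij
  2-simplices (7): afg, bdf, cde, cdg, def, dfg, gij

Hence C_0 ≅ Z^10, C_1 ≅ Z^17, C_2 ≅ Z^7.

∂_1: C_1 → C_0 is given by ∂[p,q] = [q] − [p].
The resulting 10×17 matrix has rank 9, and its Smith normal form has invariant factors (1,1,1,1,1,1,1,1,1).

Boundary ∂_2: C_2 → C_1 sends each 2-simplex [p,q,r] to [q,r] − [p,r] + [p,q]. For instance
  ∂cde = de − ce + cd,
  ∂afg = fg − ag + af.
This gives a 17×7 integer matrix of rank 7; reducing to Smith normal form yields diagonal entries (1,1,1,1,1,1,1).

Now H_k = ker ∂_k / im ∂_{k+1}, so:

  H_0: rank C_0 − rank ∂_1 = 10 − 9 = 1, and the invariant factors of ∂_1 are all 1, so H_0 ≅ Z.
  H_1: rank ker ∂_1 − rank ∂_2 = (17 − 9) − 7 = 1, and the invariant factors of ∂_2 are all 1, so H_1 ≅ Z.
  H_2: rank ker ∂_2 − rank ∂_3 = (7 − 7) − 0 = 0, and there is no ∂_3, so H_2 ≅ 0.

As a check, the Euler characteristic is 10 − 17 + 7 = 0, which agrees with 1 − 1 + 0 = 0.

H_0 = Z,  H_1 = Z,  H_2 = 0.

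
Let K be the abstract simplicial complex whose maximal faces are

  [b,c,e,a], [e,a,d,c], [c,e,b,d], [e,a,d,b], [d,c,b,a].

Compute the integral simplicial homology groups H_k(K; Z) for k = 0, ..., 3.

H_0 = Z,  H_1 = 0,  H_2 = 0,  H_3 = Z.

Fix the vertex order a < b < c < d < e and write every simplex with vertices in increasing order. Then dim K = 3 and the simplices of K are:

  0-simplices (5): a, b, c, d, e
  1-simplices (10): ab, ac, ad, ae, bc, bd, be, cd, ce, de
  2-simplices (10): abc, abd, abe, acd, ace, ade, bcd, bce, bde, cde
  3-simplices (5): abcd, abce, abde, acde, bcde

giving chain groups C_0 ≅ Z^5, C_1 ≅ Z^10, C_2 ≅ Z^10, C_3 ≅ Z^5.

Boundary ∂_1: C_1 → C_0 sends each edge [p,q] (with p < q) to q − p. For instance
  ∂bd = d − b.
The resulting 5×10 matrix has rank 4, and its Smith normal form has invariant factors (1,1,1,1).

∂_2: C_2 → C_1 sends each 2-simplex [p,q,r] to [q,r] − [p,r] + [p,q]. For instance
  ∂abe = be − ae + ab,
  ∂abd = bd − ad + ab.
As a 10×10 matrix over Z this has rank 6, with invariant factors (1,1,1,1,1,1).

∂_3: C_3 → C_2 sends each 3-simplex σ to the alternating sum Σ_i (−1)^i (σ with its i-th vertex removed). For instance
  ∂abde = bde − ade + abe − abd,
  ∂abcd = bcd − acd + abd − abc.
This gives a 10×5 integer matrix of rank 4; reducing to Smith normal form yields diagonal entries (1,1,1,1).

Now H_k = ker ∂_k / im ∂_{k+1}, so:

  H_0: rank C_0 − rank ∂_1 = 5 − 4 = 1, and the invariant factors of ∂_1 are all 1, so H_0 = Z.
  H_1: rank ker ∂_1 − rank ∂_2 = (10 − 4) − 6 = 0, and the invariant factors of ∂_2 are all 1, so H_1 = 0.
  H_2: rank ker ∂_2 − rank ∂_3 = (10 − 6) − 4 = 0, and the invariant factors of ∂_3 are all 1, so H_2 = 0.
  H_3: rank ker ∂_3 − rank ∂_4 = (5 − 4) − 0 = 1, and there is no ∂_4, so H_3 = Z.

As a check, the Euler characteristic is 5 − 10 + 10 − 5 = 0, which agrees with 1 − 0 + 0 − 1 = 0.
(K is a triangulation of the 3-sphere S^3.)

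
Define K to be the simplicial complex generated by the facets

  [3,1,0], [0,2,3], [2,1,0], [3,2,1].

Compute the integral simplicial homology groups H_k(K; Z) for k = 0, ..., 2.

K has 4 vertices, 6 edges, 4 triangles.
rank ∂_0 = 0, rank ∂_1 = 3 ⇒ b_0 = 4 − 0 − 3 = 1; all invariant factors of ∂_1 are 1 so no torsion. So H_0 ≅ Z.
rank ∂_1 = 3, rank ∂_2 = 3 ⇒ b_1 = 6 − 3 − 3 = 0; all invariant factors of ∂_2 are 1 so no torsion. So H_1 ≅ 0.
rank ∂_2 = 3, rank ∂_3 = 0 ⇒ b_2 = 4 − 3 − 0 = 1. So H_2 ≅ Z.

H_0 = Z,  H_1 = 0,  H_2 = Z.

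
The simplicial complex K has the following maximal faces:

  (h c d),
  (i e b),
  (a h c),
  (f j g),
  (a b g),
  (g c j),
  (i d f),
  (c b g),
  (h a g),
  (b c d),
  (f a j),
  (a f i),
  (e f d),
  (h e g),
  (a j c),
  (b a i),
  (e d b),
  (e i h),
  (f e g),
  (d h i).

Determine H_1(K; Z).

H_1 = Z ⊕ Z/2Z.

Order the vertices as a < b < c < d < e < f < g < h < i < j. Listing each simplex with vertices in this order, K has dimension 2 with simplices:

  0-simplices (10): a, b, c, d, e, f, g, h, i, j
  1-simplices (30): ab, ac, af, ag, ah, ai, aj, bc, bd, be, bg, bi, cd, cg, ch, cj, de, df, dh, di, ef, eg, eh, ei, fg, fi, fj, gh, gj, hi
  2-simplices (20): abg, abi, ach, acj, afi, afj, agh, bcd, bcg, bde, bei, cdh, cgj, def, dfi, dhi, efg, egh, ehi, fgj

so the chain groups are C_0 ≅ Z^10, C_1 ≅ Z^30, C_2 ≅ Z^20.

Boundary ∂_1: C_1 → C_0 maps an edge to its endpoints' difference, ∂[p,q] = q − p. For instance
  ∂fj = j − f.
As a 10×30 matrix over Z this has rank 9, with invariant factors (1,1,1,1,1,1,1,1,1).

Boundary ∂_2: C_2 → C_1 maps a triangle to the signed sum of its edges. For instance
  ∂ach = ch − ah + ac,
  ∂abi = bi − ai + ab.
As a 30×20 matrix over Z this has rank 20, with invariant factors (1,1,1,1,1,1,1,1,1,1,1,1,1,1,1,1,1,1,1,2).

From H_k ≅ ker(∂_k) / im(∂_{k+1}) we obtain:

  H_1: rank ker ∂_1 − rank ∂_2 = (30 − 9) − 20 = 1, and ∂_2 has invariant factor 2 > 1, so H_1 ≅ Z ⊕ Z/2Z.

(K is a triangulation of the Klein bottle.)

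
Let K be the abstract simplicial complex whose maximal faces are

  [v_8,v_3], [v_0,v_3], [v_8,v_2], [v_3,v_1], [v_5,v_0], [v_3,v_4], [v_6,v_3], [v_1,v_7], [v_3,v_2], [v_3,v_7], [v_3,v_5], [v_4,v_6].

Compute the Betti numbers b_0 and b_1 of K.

Fix the vertex order v_0 < v_1 < v_2 < v_3 < v_4 < v_5 < v_6 < v_7 < v_8 and write every simplex with vertices in increasing order. Then dim K = 1 and the simplices of K are:

  0-simplices (9): [v_0], [v_1], [v_2], [v_3], [v_4], [v_5], [v_6], [v_7], [v_8]
  1-simplices (12): [v_0,v_3], [v_0,v_5], [v_1,v_3], [v_1,v_7], [v_2,v_3], [v_2,v_8], [v_3,v_4], [v_3,v_5], [v_3,v_6], [v_3,v_7], [v_3,v_8], [v_4,v_6]

Hence C_0 ≅ Z^9, C_1 ≅ Z^12.

The boundary map ∂_1: C_1 → C_0 is given by ∂[p,q] = [q] − [p].
The resulting 9×12 matrix has rank 8, and its Smith normal form has invariant factors (1,1,1,1,1,1,1,1).

From H_k ≅ ker(∂_k) / im(∂_{k+1}) we obtain:

  H_0: rank C_0 − rank ∂_1 = 9 − 8 = 1, and the invariant factors of ∂_1 are all 1, so H_0 = Z.
  H_1: rank ker ∂_1 − rank ∂_2 = (12 − 8) − 0 = 4, and there is no ∂_2, so H_1 = Z^4.

Hence the Betti numbers are b_0 = 1, b_1 = 4.

b_0 = 1, b_1 = 4.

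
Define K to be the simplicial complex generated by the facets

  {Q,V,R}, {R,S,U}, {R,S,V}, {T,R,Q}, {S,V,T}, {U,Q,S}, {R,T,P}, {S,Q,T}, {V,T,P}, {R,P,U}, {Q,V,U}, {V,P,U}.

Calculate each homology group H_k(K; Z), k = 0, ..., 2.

H_0 ≅ Z,  H_1 ≅ Z/2Z,  H_2 = 0.

Order the vertices as P < Q < R < S < T < U < V. Listing each simplex with vertices in this order, K has dimension 2 with simplices:

  0-simplices (7): P, Q, R, S, T, U, V
  1-simplices (18): PR, PT, PU, PV, QR, QS, QT, QU, QV, RS, RT, RU, RV, ST, SU, SV, TV, UV
  2-simplices (12): PRT, PRU, PTV, PUV, QRT, QRV, QST, QSU, QUV, RSU, RSV, STV

giving chain groups C_0 ≅ Z^7, C_1 ≅ Z^18, C_2 ≅ Z^12.

∂_1: C_1 → C_0 is given by ∂[p,q] = [q] − [p]. For instance
  ∂QT = T − Q.
The 7×18 boundary matrix has rank 6 and Smith normal form diag(1,1,1,1,1,1).

∂_2: C_2 → C_1 acts by ∂[p,q,r] = [q,r] − [p,r] + [p,q]. For instance
  ∂RSV = SV − RV + RS,
  ∂QST = ST − QT + QS.
As a 18×12 matrix over Z this has rank 12, with invariant factors (1,1,1,1,1,1,1,1,1,1,1,2).

Reading off H_k = ker ∂_k / im ∂_{k+1}:

  H_0: rank C_0 − rank ∂_1 = 7 − 6 = 1, and the invariant factors of ∂_1 are all 1, so H_0 = Z.
  H_1: rank ker ∂_1 − rank ∂_2 = (18 − 6) − 12 = 0, and ∂_2 has invariant factor 2 > 1, so H_1 = Z/2Z.
  H_2: rank ker ∂_2 − rank ∂_3 = (12 − 12) − 0 = 0, and there is no ∂_3, so H_2 = 0.

As a check, the Euler characteristic is 7 − 18 + 12 = 1, which agrees with 1 − 0 + 0 = 1.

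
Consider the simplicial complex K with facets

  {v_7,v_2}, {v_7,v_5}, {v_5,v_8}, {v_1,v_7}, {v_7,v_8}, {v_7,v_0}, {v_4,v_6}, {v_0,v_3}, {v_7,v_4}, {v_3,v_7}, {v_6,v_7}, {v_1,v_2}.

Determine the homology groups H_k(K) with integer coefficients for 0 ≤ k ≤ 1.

H_0 ≅ Z,  H_1 ≅ Z^4.

We work with the vertex ordering v_0 < v_1 < v_2 < v_3 < v_4 < v_5 < v_6 < v_7 < v_8. The simplices of K, each written with vertices in increasing order, are:

  0-simplices (9): [v_0], [v_1], [v_2], [v_3], [v_4], [v_5], [v_6], [v_7], [v_8]
  1-simplices (12): [v_0,v_3], [v_0,v_7], [v_1,v_2], [v_1,v_7], [v_2,v_7], [v_3,v_7], [v_4,v_6], [v_4,v_7], [v_5,v_7], [v_5,v_8], [v_6,v_7], [v_7,v_8]

Hence C_0 ≅ Z^9, C_1 ≅ Z^12.

∂_1: C_1 → C_0 sends each edge [p,q] (with p < q) to q − p.
As a 9×12 matrix over Z this has rank 8, with invariant factors (1,1,1,1,1,1,1,1).

Reading off H_k = ker ∂_k / im ∂_{k+1}:

  H_0: rank C_0 − rank ∂_1 = 9 − 8 = 1, and the invariant factors of ∂_1 are all 1, so H_0 = Z.
  H_1: rank ker ∂_1 − rank ∂_2 = (12 − 8) − 0 = 4, and there is no ∂_2, so H_1 = Z^4.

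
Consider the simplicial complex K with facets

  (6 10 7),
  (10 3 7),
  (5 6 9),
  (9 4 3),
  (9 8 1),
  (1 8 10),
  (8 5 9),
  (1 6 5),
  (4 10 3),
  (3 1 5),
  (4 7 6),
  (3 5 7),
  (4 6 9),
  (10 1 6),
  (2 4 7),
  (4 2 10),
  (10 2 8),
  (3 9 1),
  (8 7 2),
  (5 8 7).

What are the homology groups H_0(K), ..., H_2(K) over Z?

Fix the vertex order 1 < 2 < 3 < 4 < 5 < 6 < 7 < 8 < 9 < 10 and write every simplex with vertices in increasing order. Then dim K = 2 and the simplices of K are:

  0-simplices (10): [1], [2], [3], [4], [5], [6], [7], [8], [9], [10]
  1-simplices (30): (30 of them)
  2-simplices (20): (20 of them)

giving chain groups C_0 ≅ Z^10, C_1 ≅ Z^30, C_2 ≅ Z^20.

The boundary map ∂_1: C_1 → C_0 sends each edge [p,q] (with p < q) to q − p.
This gives a 10×30 integer matrix of rank 9; reducing to Smith normal form yields diagonal entries (1,1,1,1,1,1,1,1,1).

The boundary map ∂_2: C_2 → C_1 maps a triangle to the signed sum of its edges. For instance
  ∂[1,8,10] = [8,10] − [1,10] + [1,8],
  ∂[2,7,8] = [7,8] − [2,8] + [2,7].
This gives a 30×20 integer matrix of rank 20; reducing to Smith normal form yields diagonal entries (1,1,1,1,1,1,1,1,1,1,1,1,1,1,1,1,1,1,1,2).

Now H_k = ker ∂_k / im ∂_{k+1}, so:

  H_0: rank C_0 − rank ∂_1 = 10 − 9 = 1, and the invariant factors of ∂_1 are all 1, so H_0 = Z.
  H_1: rank ker ∂_1 − rank ∂_2 = (30 − 9) − 20 = 1, and ∂_2 has invariant factor 2 > 1, so H_1 = Z ⊕ Z/2.
  H_2: rank ker ∂_2 − rank ∂_3 = (20 − 20) − 0 = 0, and there is no ∂_3, so H_2 = 0.

(K is a triangulation of the Klein bottle.)

H_0 = Z,  H_1 = Z ⊕ Z/2,  H_2 = 0.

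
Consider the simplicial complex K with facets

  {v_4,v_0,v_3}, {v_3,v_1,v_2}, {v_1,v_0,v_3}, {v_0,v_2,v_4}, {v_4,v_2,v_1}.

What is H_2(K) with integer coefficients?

Take the total order v_0 < v_1 < v_2 < v_3 < v_4 on the vertex set. Then K (dimension 2) consists of the simplices:

  0-simplices (5): [v_0], [v_1], [v_2], [v_3], [v_4]
  1-simplices (10): [v_0,v_1], [v_0,v_2], [v_0,v_3], [v_0,v_4], [v_1,v_2], [v_1,v_3], [v_1,v_4], [v_2,v_3], [v_2,v_4], [v_3,v_4]
  2-simplices (5): [v_0,v_1,v_3], [v_0,v_2,v_4], [v_0,v_3,v_4], [v_1,v_2,v_3], [v_1,v_2,v_4]

so the chain groups are C_0 ≅ Z^5, C_1 ≅ Z^10, C_2 ≅ Z^5.

Boundary ∂_1: C_1 → C_0 maps an edge to its endpoints' difference, ∂[p,q] = q − p. For instance
  ∂[v_0,v_4] = [v_4] − [v_0].
The resulting 5×10 matrix has rank 4, and its Smith normal form has invariant factors (1,1,1,1).

Boundary ∂_2: C_2 → C_1 sends each 2-simplex [p,q,r] to [q,r] − [p,r] + [p,q]. For instance
  ∂[v_1,v_2,v_4] = [v_2,v_4] − [v_1,v_4] + [v_1,v_2],
  ∂[v_0,v_2,v_4] = [v_2,v_4] − [v_0,v_4] + [v_0,v_2].
As a 10×5 matrix over Z this has rank 5, with invariant factors (1,1,1,1,1).

Computing H_k = (kernel of ∂_k) / (image of ∂_{k+1}):

  H_2: rank ker ∂_2 − rank ∂_3 = (5 − 5) − 0 = 0, and there is no ∂_3, so H_2 = 0.

(K is a triangulation of the Möbius band.)

H_2 ≅ 0.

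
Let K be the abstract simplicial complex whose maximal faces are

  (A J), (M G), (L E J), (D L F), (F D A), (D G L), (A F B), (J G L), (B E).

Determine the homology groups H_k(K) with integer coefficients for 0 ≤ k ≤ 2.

H_0 ≅ Z,  H_1 ≅ Z^2,  H_2 = 0.

Order the vertices as A < B < D < E < F < G < J < L < M. Listing each simplex with vertices in this order, K has dimension 2 with simplices:

  0-simplices (9): A, B, D, E, F, G, J, L, M
  1-simplices (16): AB, AD, AF, AJ, BE, BF, DF, DG, DL, EJ, EL, FL, GJ, GL, GM, JL
  2-simplices (6): ABF, ADF, DFL, DGL, EJL, GJL

Hence C_0 ≅ Z^9, C_1 ≅ Z^16, C_2 ≅ Z^6.

Boundary ∂_1: C_1 → C_0 sends each edge [p,q] (with p < q) to q − p.
The 9×16 boundary matrix has rank 8 and Smith normal form diag(1,1,1,1,1,1,1,1).

∂_2: C_2 → C_1 acts by ∂[p,q,r] = [q,r] − [p,r] + [p,q]. For instance
  ∂ADF = DF − AF + AD,
  ∂EJL = JL − EL + EJ.
The resulting 16×6 matrix has rank 6, and its Smith normal form has invariant factors (1,1,1,1,1,1).

From H_k ≅ ker(∂_k) / im(∂_{k+1}) we obtain:

  H_0: rank C_0 − rank ∂_1 = 9 − 8 = 1, and the invariant factors of ∂_1 are all 1, so H_0 ≅ Z.
  H_1: rank ker ∂_1 − rank ∂_2 = (16 − 8) − 6 = 2, and the invariant factors of ∂_2 are all 1, so H_1 ≅ Z^2.
  H_2: rank ker ∂_2 − rank ∂_3 = (6 − 6) − 0 = 0, and there is no ∂_3, so H_2 ≅ 0.

As a check, the Euler characteristic is 9 − 16 + 6 = -1, which agrees with 1 − 2 + 0 = -1.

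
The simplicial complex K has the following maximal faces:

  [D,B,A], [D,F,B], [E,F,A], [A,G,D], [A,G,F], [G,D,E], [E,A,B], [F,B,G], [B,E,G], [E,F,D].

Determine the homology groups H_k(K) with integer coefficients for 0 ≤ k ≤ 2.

Fix the vertex order A < B < D < E < F < G and write every simplex with vertices in increasing order. Then dim K = 2 and the simplices of K are:

  0-simplices (6): A, B, D, E, F, G
  1-simplices (15): AB, AD, AE, AF, AG, BD, BE, BF, BG, DE, DF, DG, EF, EG, FG
  2-simplices (10): ABD, ABE, ADG, AEF, AFG, BDF, BEG, BFG, DEF, DEG

so the chain groups are C_0 ≅ Z^6, C_1 ≅ Z^15, C_2 ≅ Z^10.

The boundary map ∂_1: C_1 → C_0 maps an edge to its endpoints' difference, ∂[p,q] = q − p. For instance
  ∂DF = F − D.
This gives a 6×15 integer matrix of rank 5; reducing to Smith normal form yields diagonal entries (1,1,1,1,1).

Boundary ∂_2: C_2 → C_1 acts by ∂[p,q,r] = [q,r] − [p,r] + [p,q]. For instance
  ∂ABE = BE − AE + AB,
  ∂DEG = EG − DG + DE.
This gives a 15×10 integer matrix of rank 10; reducing to Smith normal form yields diagonal entries (1,1,1,1,1,1,1,1,1,2).

Reading off H_k = ker ∂_k / im ∂_{k+1}:

  H_0: rank C_0 − rank ∂_1 = 6 − 5 = 1, and the invariant factors of ∂_1 are all 1, so H_0 ≅ Z.
  H_1: rank ker ∂_1 − rank ∂_2 = (15 − 5) − 10 = 0, and ∂_2 has invariant factor 2 > 1, so H_1 ≅ Z_2.
  H_2: rank ker ∂_2 − rank ∂_3 = (10 − 10) − 0 = 0, and there is no ∂_3, so H_2 ≅ 0.

As a check, the Euler characteristic is 6 − 15 + 10 = 1, which agrees with 1 − 0 + 0 = 1.

H_0 ≅ Z,  H_1 ≅ Z_2,  H_2 = 0.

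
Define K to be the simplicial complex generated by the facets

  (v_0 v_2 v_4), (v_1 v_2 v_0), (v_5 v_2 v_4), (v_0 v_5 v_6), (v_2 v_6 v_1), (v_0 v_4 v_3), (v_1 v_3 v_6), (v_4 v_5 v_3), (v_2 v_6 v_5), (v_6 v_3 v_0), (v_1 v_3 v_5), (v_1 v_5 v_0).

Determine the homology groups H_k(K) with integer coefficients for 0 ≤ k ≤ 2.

K has 7 vertices, 18 edges, 12 triangles.
rank ∂_0 = 0, rank ∂_1 = 6 ⇒ b_0 = 7 − 0 − 6 = 1; all invariant factors of ∂_1 are 1 so no torsion. So H_0 = Z.
rank ∂_1 = 6, rank ∂_2 = 12 ⇒ b_1 = 18 − 6 − 12 = 0; ∂_2 has invariant factor(s) [2] giving torsion. So H_1 = Z/2Z.
rank ∂_2 = 12, rank ∂_3 = 0 ⇒ b_2 = 12 − 12 − 0 = 0. So H_2 = 0.

H_0 ≅ Z,  H_1 ≅ Z/2Z,  H_2 = 0.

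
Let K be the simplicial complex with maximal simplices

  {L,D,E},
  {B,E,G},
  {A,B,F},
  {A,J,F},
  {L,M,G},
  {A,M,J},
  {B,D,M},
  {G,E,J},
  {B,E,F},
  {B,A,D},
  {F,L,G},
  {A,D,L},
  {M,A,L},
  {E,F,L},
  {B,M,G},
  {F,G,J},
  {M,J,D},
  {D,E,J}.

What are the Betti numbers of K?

b_0 = 1, b_1 = 1, b_2 = 0.

Fix the vertex order A < B < D < E < F < G < J < L < M and write every simplex with vertices in increasing order. Then dim K = 2 and the simplices of K are:

  0-simplices (9): A, B, D, E, F, G, J, L, M
  1-simplices (27): AB, AD, AF, AJ, AL, AM, BD, BE, BF, BG, BM, DE, DJ, DL, DM, EF, EG, EJ, EL, FG, FJ, FL, GJ, GL, GM, JM, LM
  2-simplices (18): ABD, ABF, ADL, AFJ, AJM, ALM, BDM, BEF, BEG, BGM, DEJ, DEL, DJM, EFL, EGJ, FGJ, FGL, GLM

Hence C_0 ≅ Z^9, C_1 ≅ Z^27, C_2 ≅ Z^18.

Boundary ∂_1: C_1 → C_0 sends each edge [p,q] (with p < q) to q − p. For instance
  ∂FL = L − F.
The 9×27 boundary matrix has rank 8 and Smith normal form diag(1,1,1,1,1,1,1,1).

The boundary map ∂_2: C_2 → C_1 maps a triangle to the signed sum of its edges. For instance
  ∂GLM = LM − GM + GL,
  ∂DEL = EL − DL + DE.
This gives a 27×18 integer matrix of rank 18; reducing to Smith normal form yields diagonal entries (1,1,1,1,1,1,1,1,1,1,1,1,1,1,1,1,1,2).

Now H_k = ker ∂_k / im ∂_{k+1}, so:

  H_0: rank C_0 − rank ∂_1 = 9 − 8 = 1, and the invariant factors of ∂_1 are all 1, so H_0 = Z.
  H_1: rank ker ∂_1 − rank ∂_2 = (27 − 8) − 18 = 1, and ∂_2 has invariant factor 2 > 1, so H_1 = Z ⊕ Z/2.
  H_2: rank ker ∂_2 − rank ∂_3 = (18 − 18) − 0 = 0, and there is no ∂_3, so H_2 = 0.

Hence the Betti numbers are b_0 = 1, b_1 = 1, b_2 = 0.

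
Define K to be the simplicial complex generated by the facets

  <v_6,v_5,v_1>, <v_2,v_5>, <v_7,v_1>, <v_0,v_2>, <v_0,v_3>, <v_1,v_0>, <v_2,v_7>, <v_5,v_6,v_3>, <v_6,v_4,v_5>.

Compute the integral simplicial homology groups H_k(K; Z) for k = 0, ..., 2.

Order the vertices as v_0 < v_1 < v_2 < v_3 < v_4 < v_5 < v_6 < v_7. Listing each simplex with vertices in this order, K has dimension 2 with simplices:

  0-simplices (8): [v_0], [v_1], [v_2], [v_3], [v_4], [v_5], [v_6], [v_7]
  1-simplices (13): [v_0,v_1], [v_0,v_2], [v_0,v_3], [v_1,v_5], [v_1,v_6], [v_1,v_7], [v_2,v_5], [v_2,v_7], [v_3,v_5], [v_3,v_6], [v_4,v_5], [v_4,v_6], [v_5,v_6]
  2-simplices (3): [v_1,v_5,v_6], [v_3,v_5,v_6], [v_4,v_5,v_6]

so the chain groups are C_0 ≅ Z^8, C_1 ≅ Z^13, C_2 ≅ Z^3.

The boundary map ∂_1: C_1 → C_0 sends each edge [p,q] (with p < q) to q − p.
The 8×13 boundary matrix has rank 7 and Smith normal form diag(1,1,1,1,1,1,1).

∂_2: C_2 → C_1 maps a triangle to the signed sum of its edges. For instance
  ∂[v_3,v_5,v_6] = [v_5,v_6] − [v_3,v_6] + [v_3,v_5],
  ∂[v_1,v_5,v_6] = [v_5,v_6] − [v_1,v_6] + [v_1,v_5].
As a 13×3 matrix over Z this has rank 3, with invariant factors (1,1,1).

From H_k ≅ ker(∂_k) / im(∂_{k+1}) we obtain:

  H_0: rank C_0 − rank ∂_1 = 8 − 7 = 1, and the invariant factors of ∂_1 are all 1, so H_0 ≅ Z.
  H_1: rank ker ∂_1 − rank ∂_2 = (13 − 7) − 3 = 3, and the invariant factors of ∂_2 are all 1, so H_1 ≅ Z^3.
  H_2: rank ker ∂_2 − rank ∂_3 = (3 − 3) − 0 = 0, and there is no ∂_3, so H_2 ≅ 0.

H_0 = Z,  H_1 = Z^3,  H_2 = 0.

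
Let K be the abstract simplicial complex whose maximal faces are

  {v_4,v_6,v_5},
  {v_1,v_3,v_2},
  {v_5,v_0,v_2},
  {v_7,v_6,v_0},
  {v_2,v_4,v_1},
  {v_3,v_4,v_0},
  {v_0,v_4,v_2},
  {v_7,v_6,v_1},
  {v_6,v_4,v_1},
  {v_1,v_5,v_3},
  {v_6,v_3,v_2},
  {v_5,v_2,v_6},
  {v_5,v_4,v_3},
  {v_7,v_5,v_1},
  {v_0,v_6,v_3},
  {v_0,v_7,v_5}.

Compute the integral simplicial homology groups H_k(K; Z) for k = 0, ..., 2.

Fix the vertex order v_0 < v_1 < v_2 < v_3 < v_4 < v_5 < v_6 < v_7 and write every simplex with vertices in increasing order. Then dim K = 2 and the simplices of K are:

  0-simplices (8): [v_0], [v_1], [v_2], [v_3], [v_4], [v_5], [v_6], [v_7]
  1-simplices (24): (24 of them)
  2-simplices (16): (16 of them)

giving chain groups C_0 ≅ Z^8, C_1 ≅ Z^24, C_2 ≅ Z^16.

Boundary ∂_1: C_1 → C_0 is given by ∂[p,q] = [q] − [p].
As a 8×24 matrix over Z this has rank 7, with invariant factors (1,1,1,1,1,1,1).

The boundary map ∂_2: C_2 → C_1 sends each 2-simplex [p,q,r] to [q,r] − [p,r] + [p,q]. For instance
  ∂[v_0,v_3,v_4] = [v_3,v_4] − [v_0,v_4] + [v_0,v_3],
  ∂[v_1,v_4,v_6] = [v_4,v_6] − [v_1,v_6] + [v_1,v_4].
This gives a 24×16 integer matrix of rank 15; reducing to Smith normal form yields diagonal entries (1,1,1,1,1,1,1,1,1,1,1,1,1,1,1).

Reading off H_k = ker ∂_k / im ∂_{k+1}:

  H_0: rank C_0 − rank ∂_1 = 8 − 7 = 1, and the invariant factors of ∂_1 are all 1, so H_0 ≅ Z.
  H_1: rank ker ∂_1 − rank ∂_2 = (24 − 7) − 15 = 2, and the invariant factors of ∂_2 are all 1, so H_1 ≅ Z^2.
  H_2: rank ker ∂_2 − rank ∂_3 = (16 − 15) − 0 = 1, and there is no ∂_3, so H_2 ≅ Z.

H_0 = Z,  H_1 = Z^2,  H_2 = Z.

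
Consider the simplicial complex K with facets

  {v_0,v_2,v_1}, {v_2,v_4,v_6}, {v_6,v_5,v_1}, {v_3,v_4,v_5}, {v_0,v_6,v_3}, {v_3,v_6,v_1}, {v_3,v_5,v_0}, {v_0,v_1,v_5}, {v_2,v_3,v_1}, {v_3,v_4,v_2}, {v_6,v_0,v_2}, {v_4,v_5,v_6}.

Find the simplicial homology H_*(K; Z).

Order the vertices as v_0 < v_1 < v_2 < v_3 < v_4 < v_5 < v_6. Listing each simplex with vertices in this order, K has dimension 2 with simplices:

  0-simplices (7): [v_0], [v_1], [v_2], [v_3], [v_4], [v_5], [v_6]
  1-simplices (18): (18 of them)
  2-simplices (12): (12 of them)

giving chain groups C_0 ≅ Z^7, C_1 ≅ Z^18, C_2 ≅ Z^12.

Boundary ∂_1: C_1 → C_0 sends each edge [p,q] (with p < q) to q − p. For instance
  ∂[v_1,v_5] = [v_5] − [v_1].
The 7×18 boundary matrix has rank 6 and Smith normal form diag(1,1,1,1,1,1).

Boundary ∂_2: C_2 → C_1 sends each 2-simplex [p,q,r] to [q,r] − [p,r] + [p,q]. For instance
  ∂[v_1,v_3,v_6] = [v_3,v_6] − [v_1,v_6] + [v_1,v_3],
  ∂[v_2,v_4,v_6] = [v_4,v_6] − [v_2,v_6] + [v_2,v_4].
The resulting 18×12 matrix has rank 12, and its Smith normal form has invariant factors (1,1,1,1,1,1,1,1,1,1,1,2).

From H_k ≅ ker(∂_k) / im(∂_{k+1}) we obtain:

  H_0: rank C_0 − rank ∂_1 = 7 − 6 = 1, and the invariant factors of ∂_1 are all 1, so H_0 ≅ Z.
  H_1: rank ker ∂_1 − rank ∂_2 = (18 − 6) − 12 = 0, and ∂_2 has invariant factor 2 > 1, so H_1 ≅ Z_2.
  H_2: rank ker ∂_2 − rank ∂_3 = (12 − 12) − 0 = 0, and there is no ∂_3, so H_2 ≅ 0.

H_0 = Z,  H_1 = Z_2,  H_2 = 0.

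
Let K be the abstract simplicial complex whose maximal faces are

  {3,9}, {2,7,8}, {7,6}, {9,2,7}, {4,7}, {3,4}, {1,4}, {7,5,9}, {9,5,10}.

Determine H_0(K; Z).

Fix the vertex order 1 < 2 < 3 < 4 < 5 < 6 < 7 < 8 < 9 < 10 and write every simplex with vertices in increasing order. Then dim K = 2 and the simplices of K are:

  0-simplices (10): [1], [2], [3], [4], [5], [6], [7], [8], [9], [10]
  1-simplices (14): [1,4], [2,7], [2,8], [2,9], [3,4], [3,9], [4,7], [5,7], [5,9], [5,10], [6,7], [7,8], [7,9], [9,10]
  2-simplices (4): [2,7,8], [2,7,9], [5,7,9], [5,9,10]

Hence C_0 ≅ Z^10, C_1 ≅ Z^14, C_2 ≅ Z^4.

The boundary map ∂_1: C_1 → C_0 sends each edge [p,q] (with p < q) to q − p.
The 10×14 boundary matrix has rank 9 and Smith normal form diag(1,1,1,1,1,1,1,1,1).

Boundary ∂_2: C_2 → C_1 sends each 2-simplex [p,q,r] to [q,r] − [p,r] + [p,q]. For instance
  ∂[5,7,9] = [7,9] − [5,9] + [5,7],
  ∂[2,7,8] = [7,8] − [2,8] + [2,7].
The resulting 14×4 matrix has rank 4, and its Smith normal form has invariant factors (1,1,1,1).

Computing H_k = (kernel of ∂_k) / (image of ∂_{k+1}):

  H_0: rank C_0 − rank ∂_1 = 10 − 9 = 1, and the invariant factors of ∂_1 are all 1, so H_0 = Z.

H_0 ≅ Z.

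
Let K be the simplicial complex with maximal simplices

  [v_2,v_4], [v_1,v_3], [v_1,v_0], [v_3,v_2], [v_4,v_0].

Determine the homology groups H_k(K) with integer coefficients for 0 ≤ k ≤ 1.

Take the total order v_0 < v_1 < v_2 < v_3 < v_4 on the vertex set. Then K (dimension 1) consists of the simplices:

  0-simplices (5): [v_0], [v_1], [v_2], [v_3], [v_4]
  1-simplices (5): [v_0,v_1], [v_0,v_4], [v_1,v_3], [v_2,v_3], [v_2,v_4]

giving chain groups C_0 ≅ Z^5, C_1 ≅ Z^5.

Boundary ∂_1: C_1 → C_0 sends each edge [p,q] (with p < q) to q − p.
The 5×5 boundary matrix has rank 4 and Smith normal form diag(1,1,1,1).

From H_k ≅ ker(∂_k) / im(∂_{k+1}) we obtain:

  H_0: rank C_0 − rank ∂_1 = 5 − 4 = 1, and the invariant factors of ∂_1 are all 1, so H_0 ≅ Z.
  H_1: rank ker ∂_1 − rank ∂_2 = (5 − 4) − 0 = 1, and there is no ∂_2, so H_1 ≅ Z.

As a check, the Euler characteristic is 5 − 5 = 0, which agrees with 1 − 1 = 0.

H_0 ≅ Z,  H_1 ≅ Z.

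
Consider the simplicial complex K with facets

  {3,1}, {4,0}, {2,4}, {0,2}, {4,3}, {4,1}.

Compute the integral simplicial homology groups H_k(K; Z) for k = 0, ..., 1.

H_0 ≅ Z,  H_1 ≅ Z^2.

Order the vertices as 0 < 1 < 2 < 3 < 4. Listing each simplex with vertices in this order, K has dimension 1 with simplices:

  0-simplices (5): [0], [1], [2], [3], [4]
  1-simplices (6): [0,2], [0,4], [1,3], [1,4], [2,4], [3,4]

so the chain groups are C_0 ≅ Z^5, C_1 ≅ Z^6.

The boundary map ∂_1: C_1 → C_0 maps an edge to its endpoints' difference, ∂[p,q] = q − p. For instance
  ∂[2,4] = [4] − [2].
The 5×6 boundary matrix has rank 4 and Smith normal form diag(1,1,1,1).

Reading off H_k = ker ∂_k / im ∂_{k+1}:

  H_0: rank C_0 − rank ∂_1 = 5 − 4 = 1, and the invariant factors of ∂_1 are all 1, so H_0 ≅ Z.
  H_1: rank ker ∂_1 − rank ∂_2 = (6 − 4) − 0 = 2, and there is no ∂_2, so H_1 ≅ Z^2.

As a check, the Euler characteristic is 5 − 6 = -1, which agrees with 1 − 2 = -1.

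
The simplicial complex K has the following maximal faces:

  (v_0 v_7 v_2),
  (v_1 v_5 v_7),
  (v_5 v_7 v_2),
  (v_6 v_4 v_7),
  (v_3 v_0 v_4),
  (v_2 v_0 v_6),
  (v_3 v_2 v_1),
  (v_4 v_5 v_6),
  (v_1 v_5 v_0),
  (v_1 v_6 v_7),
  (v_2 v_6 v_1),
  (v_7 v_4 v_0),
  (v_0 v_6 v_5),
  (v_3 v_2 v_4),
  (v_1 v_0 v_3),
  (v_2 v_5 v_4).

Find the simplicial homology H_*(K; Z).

H_0 = Z,  H_1 = Z^2,  H_2 = Z.

Fix the vertex order v_0 < v_1 < v_2 < v_3 < v_4 < v_5 < v_6 < v_7 and write every simplex with vertices in increasing order. Then dim K = 2 and the simplices of K are:

  0-simplices (8): [v_0], [v_1], [v_2], [v_3], [v_4], [v_5], [v_6], [v_7]
  1-simplices (24): (24 of them)
  2-simplices (16): (16 of them)

giving chain groups C_0 ≅ Z^8, C_1 ≅ Z^24, C_2 ≅ Z^16.

Boundary ∂_1: C_1 → C_0 maps an edge to its endpoints' difference, ∂[p,q] = q − p. For instance
  ∂[v_5,v_6] = [v_6] − [v_5].
The resulting 8×24 matrix has rank 7, and its Smith normal form has invariant factors (1,1,1,1,1,1,1).

Boundary ∂_2: C_2 → C_1 maps a triangle to the signed sum of its edges. For instance
  ∂[v_2,v_5,v_7] = [v_5,v_7] − [v_2,v_7] + [v_2,v_5],
  ∂[v_4,v_6,v_7] = [v_6,v_7] − [v_4,v_7] + [v_4,v_6].
The resulting 24×16 matrix has rank 15, and its Smith normal form has invariant factors (1,1,1,1,1,1,1,1,1,1,1,1,1,1,1).

Computing H_k = (kernel of ∂_k) / (image of ∂_{k+1}):

  H_0: rank C_0 − rank ∂_1 = 8 − 7 = 1, and the invariant factors of ∂_1 are all 1, so H_0 ≅ Z.
  H_1: rank ker ∂_1 − rank ∂_2 = (24 − 7) − 15 = 2, and the invariant factors of ∂_2 are all 1, so H_1 ≅ Z^2.
  H_2: rank ker ∂_2 − rank ∂_3 = (16 − 15) − 0 = 1, and there is no ∂_3, so H_2 ≅ Z.

(K is a triangulation of the torus T^2.)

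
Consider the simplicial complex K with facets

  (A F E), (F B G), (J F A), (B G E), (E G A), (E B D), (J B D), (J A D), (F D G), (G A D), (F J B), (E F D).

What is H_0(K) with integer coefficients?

Order the vertices as A < B < D < E < F < G < J. Listing each simplex with vertices in this order, K has dimension 2 with simplices:

  0-simplices (7): A, B, D, E, F, G, J
  1-simplices (18): AD, AE, AF, AG, AJ, BD, BE, BF, BG, BJ, DE, DF, DG, DJ, EF, EG, FG, FJ
  2-simplices (12): ADG, ADJ, AEF, AEG, AFJ, BDE, BDJ, BEG, BFG, BFJ, DEF, DFG

giving chain groups C_0 ≅ Z^7, C_1 ≅ Z^18, C_2 ≅ Z^12.

Boundary ∂_1: C_1 → C_0 maps an edge to its endpoints' difference, ∂[p,q] = q − p.
As a 7×18 matrix over Z this has rank 6, with invariant factors (1,1,1,1,1,1).

Boundary ∂_2: C_2 → C_1 sends each 2-simplex [p,q,r] to [q,r] − [p,r] + [p,q]. For instance
  ∂DEF = EF − DF + DE,
  ∂ADG = DG − AG + AD.
This gives a 18×12 integer matrix of rank 12; reducing to Smith normal form yields diagonal entries (1,1,1,1,1,1,1,1,1,1,1,2).

Now H_k = ker ∂_k / im ∂_{k+1}, so:

  H_0: rank C_0 − rank ∂_1 = 7 − 6 = 1, and the invariant factors of ∂_1 are all 1, so H_0 ≅ Z.

H_0 ≅ Z.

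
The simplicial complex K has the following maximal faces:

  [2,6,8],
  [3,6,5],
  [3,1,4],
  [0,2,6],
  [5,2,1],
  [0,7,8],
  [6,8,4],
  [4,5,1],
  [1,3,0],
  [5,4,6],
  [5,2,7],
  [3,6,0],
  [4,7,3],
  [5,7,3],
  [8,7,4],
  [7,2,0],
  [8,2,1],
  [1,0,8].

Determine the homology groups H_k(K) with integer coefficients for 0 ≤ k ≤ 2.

Fix the vertex order 0 < 1 < 2 < 3 < 4 < 5 < 6 < 7 < 8 and write every simplex with vertices in increasing order. Then dim K = 2 and the simplices of K are:

  0-simplices (9): [0], [1], [2], [3], [4], [5], [6], [7], [8]
  1-simplices (27): (27 of them)
  2-simplices (18): [0,1,3], [0,1,8], [0,2,6], [0,2,7], [0,3,6], [0,7,8], [1,2,5], [1,2,8], [1,3,4], [1,4,5], [2,5,7], [2,6,8], [3,4,7], [3,5,6], [3,5,7], [4,5,6], [4,6,8], [4,7,8]

so the chain groups are C_0 ≅ Z^9, C_1 ≅ Z^27, C_2 ≅ Z^18.

The boundary map ∂_1: C_1 → C_0 sends each edge [p,q] (with p < q) to q − p. For instance
  ∂[0,8] = [8] − [0].
As a 9×27 matrix over Z this has rank 8, with invariant factors (1,1,1,1,1,1,1,1).

∂_2: C_2 → C_1 acts by ∂[p,q,r] = [q,r] − [p,r] + [p,q]. For instance
  ∂[0,1,3] = [1,3] − [0,3] + [0,1],
  ∂[0,7,8] = [7,8] − [0,8] + [0,7].
As a 27×18 matrix over Z this has rank 18, with invariant factors (1,1,1,1,1,1,1,1,1,1,1,1,1,1,1,1,1,2).

Reading off H_k = ker ∂_k / im ∂_{k+1}:

  H_0: rank C_0 − rank ∂_1 = 9 − 8 = 1, and the invariant factors of ∂_1 are all 1, so H_0 = Z.
  H_1: rank ker ∂_1 − rank ∂_2 = (27 − 8) − 18 = 1, and ∂_2 has invariant factor 2 > 1, so H_1 = Z ⊕ Z/2.
  H_2: rank ker ∂_2 − rank ∂_3 = (18 − 18) − 0 = 0, and there is no ∂_3, so H_2 = 0.

As a check, the Euler characteristic is 9 − 27 + 18 = 0, which agrees with 1 − 1 + 0 = 0.
(K is a triangulation of the Klein bottle.)

H_0 = Z,  H_1 = Z ⊕ Z/2,  H_2 = 0.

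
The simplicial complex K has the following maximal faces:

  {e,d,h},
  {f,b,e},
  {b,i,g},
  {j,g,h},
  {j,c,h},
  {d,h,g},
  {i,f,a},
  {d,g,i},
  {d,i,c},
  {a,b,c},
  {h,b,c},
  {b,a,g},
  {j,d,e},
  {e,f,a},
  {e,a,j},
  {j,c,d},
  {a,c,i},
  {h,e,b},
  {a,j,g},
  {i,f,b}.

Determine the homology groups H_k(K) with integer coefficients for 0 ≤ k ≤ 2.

H_0 ≅ Z,  H_1 ≅ Z ⊕ Z/2,  H_2 = 0.

Take the total order a < b < c < d < e < f < g < h < i < j on the vertex set. Then K (dimension 2) consists of the simplices:

  0-simplices (10): a, b, c, d, e, f, g, h, i, j
  1-simplices (30): ab, ac, ae, af, ag, ai, aj, bc, be, bf, bg, bh, bi, cd, ch, ci, cj, de, dg, dh, di, dj, ef, eh, ej, fi, gh, gi, gj, hj
  2-simplices (20): abc, abg, aci, aef, aej, afi, agj, bch, bef, beh, bfi, bgi, cdi, cdj, chj, deh, dej, dgh, dgi, ghj

so the chain groups are C_0 ≅ Z^10, C_1 ≅ Z^30, C_2 ≅ Z^20.

The boundary map ∂_1: C_1 → C_0 is given by ∂[p,q] = [q] − [p]. For instance
  ∂de = e − d.
As a 10×30 matrix over Z this has rank 9, with invariant factors (1,1,1,1,1,1,1,1,1).

∂_2: C_2 → C_1 acts by ∂[p,q,r] = [q,r] − [p,r] + [p,q]. For instance
  ∂afi = fi − ai + af,
  ∂aci = ci − ai + ac.
As a 30×20 matrix over Z this has rank 20, with invariant factors (1,1,1,1,1,1,1,1,1,1,1,1,1,1,1,1,1,1,1,2).

Now H_k = ker ∂_k / im ∂_{k+1}, so:

  H_0: rank C_0 − rank ∂_1 = 10 − 9 = 1, and the invariant factors of ∂_1 are all 1, so H_0 ≅ Z.
  H_1: rank ker ∂_1 − rank ∂_2 = (30 − 9) − 20 = 1, and ∂_2 has invariant factor 2 > 1, so H_1 ≅ Z ⊕ Z/2.
  H_2: rank ker ∂_2 − rank ∂_3 = (20 − 20) − 0 = 0, and there is no ∂_3, so H_2 ≅ 0.

(K is a triangulation of the Klein bottle.)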